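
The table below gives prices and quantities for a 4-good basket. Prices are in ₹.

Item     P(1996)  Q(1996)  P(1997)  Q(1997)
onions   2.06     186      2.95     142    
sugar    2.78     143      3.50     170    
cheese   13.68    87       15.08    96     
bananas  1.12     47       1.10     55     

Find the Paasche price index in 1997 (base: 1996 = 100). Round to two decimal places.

Paasche price index uses current-period quantities as weights.
ΣP(1997)·Q(1997) = 2.95×142 + 3.50×170 + 15.08×96 + 1.10×55 = 418.9 + 595 + 1447.68 + 60.5 = 2522.08
ΣP(1996)·Q(1997) = 2.06×142 + 2.78×170 + 13.68×96 + 1.12×55 = 292.52 + 472.6 + 1313.28 + 61.6 = 2140
Index = 2522.08 / 2140 × 100 = 117.8542

117.85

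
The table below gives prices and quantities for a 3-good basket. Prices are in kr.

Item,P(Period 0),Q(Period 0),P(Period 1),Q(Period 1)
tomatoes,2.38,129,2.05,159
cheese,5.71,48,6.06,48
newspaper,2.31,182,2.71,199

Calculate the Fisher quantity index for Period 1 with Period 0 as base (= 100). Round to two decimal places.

Laspeyres component (base-period weights):
ΣP(Period 0)Q(Period 1) = 2.38×159 + 5.71×48 + 2.31×199 = 378.42 + 274.08 + 459.69 = 1112.19
ΣP(Period 0)Q(Period 0) = 2.38×129 + 5.71×48 + 2.31×182 = 307.02 + 274.08 + 420.42 = 1001.52
L = 1112.19 / 1001.52 × 100 = 111.0502
Paasche component (current-period weights):
ΣP(Period 1)Q(Period 1) = 2.05×159 + 6.06×48 + 2.71×199 = 325.95 + 290.88 + 539.29 = 1156.12
ΣP(Period 1)Q(Period 0) = 2.05×129 + 6.06×48 + 2.71×182 = 264.45 + 290.88 + 493.22 = 1048.55
P = 1156.12 / 1048.55 × 100 = 110.2589
Fisher = √(L × P) = √(111.0502 × 110.2589) = 110.6539

110.65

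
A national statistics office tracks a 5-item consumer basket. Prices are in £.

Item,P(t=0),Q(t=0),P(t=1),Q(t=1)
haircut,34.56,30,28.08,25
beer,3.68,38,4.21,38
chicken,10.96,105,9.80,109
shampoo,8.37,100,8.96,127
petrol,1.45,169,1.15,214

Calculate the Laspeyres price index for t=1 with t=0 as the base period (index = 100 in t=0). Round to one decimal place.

91.6

Laspeyres price index uses base-period quantities as weights.
ΣP(t=1)·Q(t=0) = 28.08×30 + 4.21×38 + 9.80×105 + 8.96×100 + 1.15×169 = 842.4 + 159.98 + 1029 + 896 + 194.35 = 3121.73
ΣP(t=0)·Q(t=0) = 34.56×30 + 3.68×38 + 10.96×105 + 8.37×100 + 1.45×169 = 1036.8 + 139.84 + 1150.8 + 837 + 245.05 = 3409.49
Index = 3121.73 / 3409.49 × 100 = 91.5600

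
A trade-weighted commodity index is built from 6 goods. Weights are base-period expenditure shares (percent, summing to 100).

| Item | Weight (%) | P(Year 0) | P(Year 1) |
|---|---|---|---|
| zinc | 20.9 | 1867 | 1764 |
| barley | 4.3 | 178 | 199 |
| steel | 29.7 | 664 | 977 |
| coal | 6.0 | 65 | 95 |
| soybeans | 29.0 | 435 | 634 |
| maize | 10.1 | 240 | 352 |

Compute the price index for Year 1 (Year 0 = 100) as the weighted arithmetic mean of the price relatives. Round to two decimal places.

zinc: 20.9 × (1764/1867) = 20.9 × 0.944831 = 19.7470
barley: 4.3 × (199/178) = 4.3 × 1.117978 = 4.8073
steel: 29.7 × (977/664) = 29.7 × 1.471386 = 43.7002
coal: 6.0 × (95/65) = 6.0 × 1.461538 = 8.7692
soybeans: 29.0 × (634/435) = 29.0 × 1.457471 = 42.2667
maize: 10.1 × (352/240) = 10.1 × 1.466667 = 14.8133
Index = Σ wᵢ·(p₁ᵢ/p₀ᵢ) = 19.7470 + 4.8073 + 43.7002 + 8.7692 + 42.2667 + 14.8133 = 134.1037

134.10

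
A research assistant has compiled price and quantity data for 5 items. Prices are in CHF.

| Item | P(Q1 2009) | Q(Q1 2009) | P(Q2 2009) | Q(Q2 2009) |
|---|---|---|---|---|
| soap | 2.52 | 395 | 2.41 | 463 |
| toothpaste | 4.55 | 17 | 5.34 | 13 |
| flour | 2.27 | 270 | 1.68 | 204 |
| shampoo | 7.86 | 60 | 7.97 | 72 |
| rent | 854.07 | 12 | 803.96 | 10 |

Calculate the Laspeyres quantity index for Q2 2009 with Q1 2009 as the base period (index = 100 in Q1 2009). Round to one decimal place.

87.0

Laspeyres quantity index uses base-period prices as weights.
ΣP(Q1 2009)·Q(Q2 2009) = 2.52×463 + 4.55×13 + 2.27×204 + 7.86×72 + 854.07×10 = 1166.76 + 59.15 + 463.08 + 565.92 + 8540.7 = 10795.61
ΣP(Q1 2009)·Q(Q1 2009) = 2.52×395 + 4.55×17 + 2.27×270 + 7.86×60 + 854.07×12 = 995.4 + 77.35 + 612.9 + 471.6 + 10248.84 = 12406.09
Index = 10795.61 / 12406.09 × 100 = 87.0186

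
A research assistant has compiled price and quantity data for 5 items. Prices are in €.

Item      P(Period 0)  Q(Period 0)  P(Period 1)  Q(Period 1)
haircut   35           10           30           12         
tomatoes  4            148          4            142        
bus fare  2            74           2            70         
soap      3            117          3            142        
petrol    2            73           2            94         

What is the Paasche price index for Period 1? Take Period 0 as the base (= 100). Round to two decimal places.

96.56

Paasche price index uses current-period quantities as weights.
ΣP(Period 1)·Q(Period 1) = 30×12 + 4×142 + 2×70 + 3×142 + 2×94 = 360 + 568 + 140 + 426 + 188 = 1682
ΣP(Period 0)·Q(Period 1) = 35×12 + 4×142 + 2×70 + 3×142 + 2×94 = 420 + 568 + 140 + 426 + 188 = 1742
Index = 1682 / 1742 × 100 = 96.5557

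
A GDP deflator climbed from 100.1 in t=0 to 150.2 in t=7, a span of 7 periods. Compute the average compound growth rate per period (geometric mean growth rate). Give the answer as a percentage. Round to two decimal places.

5.97%

Growth factor = (150.2/100.1)^(1/7) = (1.500500)^(1/7) = 1.059684
Growth rate = 1.059684 − 1 = 0.059684 = 5.9684%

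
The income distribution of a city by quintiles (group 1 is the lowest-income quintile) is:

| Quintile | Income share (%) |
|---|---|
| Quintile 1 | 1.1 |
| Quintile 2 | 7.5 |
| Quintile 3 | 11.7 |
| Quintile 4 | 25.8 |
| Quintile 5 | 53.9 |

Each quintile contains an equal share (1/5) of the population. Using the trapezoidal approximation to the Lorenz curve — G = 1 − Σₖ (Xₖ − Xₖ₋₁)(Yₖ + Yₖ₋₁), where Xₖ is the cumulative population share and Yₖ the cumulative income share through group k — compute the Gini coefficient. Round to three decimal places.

Cumulative income shares Yₖ: 0.0110, 0.0860, 0.2030, 0.4610, 1.0000
Σ (Xₖ−Xₖ₋₁)(Yₖ+Yₖ₋₁) = (1/5)(0.0110+0.0000) + (1/5)(0.0860+0.0110) + (1/5)(0.2030+0.0860) + (1/5)(0.4610+0.2030) + (1/5)(1.0000+0.4610)
  = 0.0022 + 0.0194 + 0.0578 + 0.1328 + 0.2922 = 0.5044
G = 1 − 0.5044 = 0.4956

0.496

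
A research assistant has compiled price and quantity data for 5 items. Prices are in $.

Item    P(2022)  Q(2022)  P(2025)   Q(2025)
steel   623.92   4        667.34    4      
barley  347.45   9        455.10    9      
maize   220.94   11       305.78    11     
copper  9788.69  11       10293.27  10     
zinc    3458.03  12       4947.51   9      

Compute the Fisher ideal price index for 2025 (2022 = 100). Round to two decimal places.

115.60

Laspeyres component (base-period weights):
ΣP(2025)Q(2022) = 667.34×4 + 455.10×9 + 305.78×11 + 10293.27×11 + 4947.51×12 = 2669.36 + 4095.9 + 3363.58 + 113225.97 + 59370.12 = 182724.93
ΣP(2022)Q(2022) = 623.92×4 + 347.45×9 + 220.94×11 + 9788.69×11 + 3458.03×12 = 2495.68 + 3127.05 + 2430.34 + 107675.59 + 41496.36 = 157225.02
L = 182724.93 / 157225.02 × 100 = 116.2187
Paasche component (current-period weights):
ΣP(2025)Q(2025) = 667.34×4 + 455.10×9 + 305.78×11 + 10293.27×10 + 4947.51×9 = 2669.36 + 4095.9 + 3363.58 + 102932.7 + 44527.59 = 157589.13
ΣP(2022)Q(2025) = 623.92×4 + 347.45×9 + 220.94×11 + 9788.69×10 + 3458.03×9 = 2495.68 + 3127.05 + 2430.34 + 97886.9 + 31122.27 = 137062.24
P = 157589.13 / 137062.24 × 100 = 114.9763
Fisher = √(L × P) = √(116.2187 × 114.9763) = 115.5959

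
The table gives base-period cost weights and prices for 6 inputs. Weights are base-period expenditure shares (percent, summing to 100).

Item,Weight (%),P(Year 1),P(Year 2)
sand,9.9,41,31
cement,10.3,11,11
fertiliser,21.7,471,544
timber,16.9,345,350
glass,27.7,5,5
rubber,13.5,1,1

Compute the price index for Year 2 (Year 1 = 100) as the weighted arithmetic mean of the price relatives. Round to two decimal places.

101.19

sand: 9.9 × (31/41) = 9.9 × 0.756098 = 7.4854
cement: 10.3 × (11/11) = 10.3 × 1.000000 = 10.3000
fertiliser: 21.7 × (544/471) = 21.7 × 1.154989 = 25.0633
timber: 16.9 × (350/345) = 16.9 × 1.014493 = 17.1449
glass: 27.7 × (5/5) = 27.7 × 1.000000 = 27.7000
rubber: 13.5 × (1/1) = 13.5 × 1.000000 = 13.5000
Index = Σ wᵢ·(p₁ᵢ/p₀ᵢ) = 7.4854 + 10.3000 + 25.0633 + 17.1449 + 27.7000 + 13.5000 = 101.1936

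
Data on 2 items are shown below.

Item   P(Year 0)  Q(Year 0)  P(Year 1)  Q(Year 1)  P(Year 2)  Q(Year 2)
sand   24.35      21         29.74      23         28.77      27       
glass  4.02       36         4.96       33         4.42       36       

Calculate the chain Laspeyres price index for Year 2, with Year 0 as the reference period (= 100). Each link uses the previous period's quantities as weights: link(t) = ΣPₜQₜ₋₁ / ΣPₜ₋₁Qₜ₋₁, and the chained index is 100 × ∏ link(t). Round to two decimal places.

Link Year 0→Year 1:
ΣP(Year 1)Q(Year 0) = 29.74×21 + 4.96×36 = 624.54 + 178.56 = 803.1
ΣP(Year 0)Q(Year 0) = 24.35×21 + 4.02×36 = 511.35 + 144.72 = 656.07
link = 803.1/656.07 = 1.224107
Link Year 1→Year 2:
ΣP(Year 2)Q(Year 1) = 28.77×23 + 4.42×33 = 661.71 + 145.86 = 807.57
ΣP(Year 1)Q(Year 1) = 29.74×23 + 4.96×33 = 684.02 + 163.68 = 847.7
link = 807.57/847.7 = 0.952660
Chained index = 100 × 1.224107 × 0.952660 = 116.6158

116.62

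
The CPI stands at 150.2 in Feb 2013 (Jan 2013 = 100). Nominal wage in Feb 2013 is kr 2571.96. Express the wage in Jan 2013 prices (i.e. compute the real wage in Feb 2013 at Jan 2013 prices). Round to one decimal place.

1712.4

Real = Nominal ÷ (Index/100) = 2571.96 ÷ (150.2/100)
     = 2571.96 ÷ 1.502 = 1712.3569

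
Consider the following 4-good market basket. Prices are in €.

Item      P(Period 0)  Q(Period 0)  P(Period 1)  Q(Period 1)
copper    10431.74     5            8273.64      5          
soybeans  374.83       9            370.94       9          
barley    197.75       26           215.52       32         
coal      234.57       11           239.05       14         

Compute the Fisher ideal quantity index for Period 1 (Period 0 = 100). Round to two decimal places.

Laspeyres component (base-period weights):
ΣP(Period 0)Q(Period 1) = 10431.74×5 + 374.83×9 + 197.75×32 + 234.57×14 = 52158.7 + 3373.47 + 6328 + 3283.98 = 65144.15
ΣP(Period 0)Q(Period 0) = 10431.74×5 + 374.83×9 + 197.75×26 + 234.57×11 = 52158.7 + 3373.47 + 5141.5 + 2580.27 = 63253.94
L = 65144.15 / 63253.94 × 100 = 102.9883
Paasche component (current-period weights):
ΣP(Period 1)Q(Period 1) = 8273.64×5 + 370.94×9 + 215.52×32 + 239.05×14 = 41368.2 + 3338.46 + 6896.64 + 3346.7 = 54950
ΣP(Period 1)Q(Period 0) = 8273.64×5 + 370.94×9 + 215.52×26 + 239.05×11 = 41368.2 + 3338.46 + 5603.52 + 2629.55 = 52939.73
P = 54950 / 52939.73 × 100 = 103.7973
Fisher = √(L × P) = √(102.9883 × 103.7973) = 103.3920

103.39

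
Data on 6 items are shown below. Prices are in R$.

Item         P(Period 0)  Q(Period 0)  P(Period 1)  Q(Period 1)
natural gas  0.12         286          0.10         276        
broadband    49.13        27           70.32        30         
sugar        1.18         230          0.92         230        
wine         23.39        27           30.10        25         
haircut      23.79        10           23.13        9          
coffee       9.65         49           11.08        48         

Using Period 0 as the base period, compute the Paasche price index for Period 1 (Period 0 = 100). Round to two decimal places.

126.34

Paasche price index uses current-period quantities as weights.
ΣP(Period 1)·Q(Period 1) = 0.10×276 + 70.32×30 + 0.92×230 + 30.10×25 + 23.13×9 + 11.08×48 = 27.6 + 2109.6 + 211.6 + 752.5 + 208.17 + 531.84 = 3841.31
ΣP(Period 0)·Q(Period 1) = 0.12×276 + 49.13×30 + 1.18×230 + 23.39×25 + 23.79×9 + 9.65×48 = 33.12 + 1473.9 + 271.4 + 584.75 + 214.11 + 463.2 = 3040.48
Index = 3841.31 / 3040.48 × 100 = 126.3389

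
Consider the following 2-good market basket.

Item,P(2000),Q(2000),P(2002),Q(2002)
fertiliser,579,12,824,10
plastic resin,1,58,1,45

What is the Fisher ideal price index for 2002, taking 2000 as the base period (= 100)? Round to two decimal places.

141.98

Laspeyres component (base-period weights):
ΣP(2002)Q(2000) = 824×12 + 1×58 = 9888 + 58 = 9946
ΣP(2000)Q(2000) = 579×12 + 1×58 = 6948 + 58 = 7006
L = 9946 / 7006 × 100 = 141.9640
Paasche component (current-period weights):
ΣP(2002)Q(2002) = 824×10 + 1×45 = 8240 + 45 = 8285
ΣP(2000)Q(2002) = 579×10 + 1×45 = 5790 + 45 = 5835
P = 8285 / 5835 × 100 = 141.9880
Fisher = √(L × P) = √(141.9640 × 141.9880) = 141.9760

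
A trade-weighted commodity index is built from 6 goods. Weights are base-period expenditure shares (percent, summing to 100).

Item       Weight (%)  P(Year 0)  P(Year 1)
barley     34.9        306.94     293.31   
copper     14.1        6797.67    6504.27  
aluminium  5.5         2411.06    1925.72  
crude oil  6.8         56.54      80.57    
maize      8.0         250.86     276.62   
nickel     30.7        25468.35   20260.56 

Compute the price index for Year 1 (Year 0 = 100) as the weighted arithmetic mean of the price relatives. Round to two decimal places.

barley: 34.9 × (293.31/306.94) = 34.9 × 0.955594 = 33.3502
copper: 14.1 × (6504.27/6797.67) = 14.1 × 0.956838 = 13.4914
aluminium: 5.5 × (1925.72/2411.06) = 5.5 × 0.798703 = 4.3929
crude oil: 6.8 × (80.57/56.54) = 6.8 × 1.425009 = 9.6901
maize: 8.0 × (276.62/250.86) = 8.0 × 1.102687 = 8.8215
nickel: 30.7 × (20260.56/25468.35) = 30.7 × 0.795519 = 24.4224
Index = Σ wᵢ·(p₁ᵢ/p₀ᵢ) = 33.3502 + 13.4914 + 4.3929 + 9.6901 + 8.8215 + 24.4224 = 94.1685

94.17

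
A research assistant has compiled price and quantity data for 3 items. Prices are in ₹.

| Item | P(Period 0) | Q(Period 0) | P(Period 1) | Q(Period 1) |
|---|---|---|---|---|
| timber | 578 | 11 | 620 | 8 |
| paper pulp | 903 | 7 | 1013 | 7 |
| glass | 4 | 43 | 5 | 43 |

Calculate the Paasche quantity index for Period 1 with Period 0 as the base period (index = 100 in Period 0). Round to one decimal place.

Paasche quantity index uses current-period prices as weights.
ΣP(Period 1)·Q(Period 1) = 620×8 + 1013×7 + 5×43 = 4960 + 7091 + 215 = 12266
ΣP(Period 1)·Q(Period 0) = 620×11 + 1013×7 + 5×43 = 6820 + 7091 + 215 = 14126
Index = 12266 / 14126 × 100 = 86.8328

86.8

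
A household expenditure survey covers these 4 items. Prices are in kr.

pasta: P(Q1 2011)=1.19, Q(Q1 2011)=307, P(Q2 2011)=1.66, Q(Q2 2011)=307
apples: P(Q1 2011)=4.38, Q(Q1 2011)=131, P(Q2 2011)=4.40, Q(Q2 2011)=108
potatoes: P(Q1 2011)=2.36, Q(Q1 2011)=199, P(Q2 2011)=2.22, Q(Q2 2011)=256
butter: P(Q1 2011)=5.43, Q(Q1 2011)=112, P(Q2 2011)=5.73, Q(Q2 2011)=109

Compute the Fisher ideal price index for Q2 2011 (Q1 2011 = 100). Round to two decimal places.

107.31

Laspeyres component (base-period weights):
ΣP(Q2 2011)Q(Q1 2011) = 1.66×307 + 4.40×131 + 2.22×199 + 5.73×112 = 509.62 + 576.4 + 441.78 + 641.76 = 2169.56
ΣP(Q1 2011)Q(Q1 2011) = 1.19×307 + 4.38×131 + 2.36×199 + 5.43×112 = 365.33 + 573.78 + 469.64 + 608.16 = 2016.91
L = 2169.56 / 2016.91 × 100 = 107.5685
Paasche component (current-period weights):
ΣP(Q2 2011)Q(Q2 2011) = 1.66×307 + 4.40×108 + 2.22×256 + 5.73×109 = 509.62 + 475.2 + 568.32 + 624.57 = 2177.71
ΣP(Q1 2011)Q(Q2 2011) = 1.19×307 + 4.38×108 + 2.36×256 + 5.43×109 = 365.33 + 473.04 + 604.16 + 591.87 = 2034.4
P = 2177.71 / 2034.4 × 100 = 107.0443
Fisher = √(L × P) = √(107.5685 × 107.0443) = 107.3061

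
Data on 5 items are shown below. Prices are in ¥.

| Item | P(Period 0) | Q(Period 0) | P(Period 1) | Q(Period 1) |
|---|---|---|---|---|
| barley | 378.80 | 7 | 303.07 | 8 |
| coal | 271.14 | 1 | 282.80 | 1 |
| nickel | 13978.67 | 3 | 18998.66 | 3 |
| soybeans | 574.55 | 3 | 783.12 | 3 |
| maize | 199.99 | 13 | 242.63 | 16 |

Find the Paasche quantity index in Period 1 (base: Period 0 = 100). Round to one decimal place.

Paasche quantity index uses current-period prices as weights.
ΣP(Period 1)·Q(Period 1) = 303.07×8 + 282.80×1 + 18998.66×3 + 783.12×3 + 242.63×16 = 2424.56 + 282.8 + 56995.98 + 2349.36 + 3882.08 = 65934.78
ΣP(Period 1)·Q(Period 0) = 303.07×7 + 282.80×1 + 18998.66×3 + 783.12×3 + 242.63×13 = 2121.49 + 282.8 + 56995.98 + 2349.36 + 3154.19 = 64903.82
Index = 65934.78 / 64903.82 × 100 = 101.5884

101.6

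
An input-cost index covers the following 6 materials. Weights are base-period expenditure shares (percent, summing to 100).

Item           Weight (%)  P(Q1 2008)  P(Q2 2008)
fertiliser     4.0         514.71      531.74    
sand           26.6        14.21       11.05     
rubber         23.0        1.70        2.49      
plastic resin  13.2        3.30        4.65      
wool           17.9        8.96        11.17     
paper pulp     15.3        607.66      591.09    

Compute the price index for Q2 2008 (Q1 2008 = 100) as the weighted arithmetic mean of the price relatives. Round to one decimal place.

fertiliser: 4.0 × (531.74/514.71) = 4.0 × 1.033087 = 4.1323
sand: 26.6 × (11.05/14.21) = 26.6 × 0.777621 = 20.6847
rubber: 23.0 × (2.49/1.70) = 23.0 × 1.464706 = 33.6882
plastic resin: 13.2 × (4.65/3.30) = 13.2 × 1.409091 = 18.6000
wool: 17.9 × (11.17/8.96) = 17.9 × 1.246652 = 22.3151
paper pulp: 15.3 × (591.09/607.66) = 15.3 × 0.972731 = 14.8828
Index = Σ wᵢ·(p₁ᵢ/p₀ᵢ) = 4.1323 + 20.6847 + 33.6882 + 18.6000 + 22.3151 + 14.8828 = 114.3032

114.3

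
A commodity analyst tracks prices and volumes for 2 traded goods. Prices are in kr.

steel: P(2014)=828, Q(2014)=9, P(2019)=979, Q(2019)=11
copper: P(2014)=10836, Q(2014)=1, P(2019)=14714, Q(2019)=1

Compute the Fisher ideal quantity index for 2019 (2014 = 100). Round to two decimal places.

Laspeyres component (base-period weights):
ΣP(2014)Q(2019) = 828×11 + 10836×1 = 9108 + 10836 = 19944
ΣP(2014)Q(2014) = 828×9 + 10836×1 = 7452 + 10836 = 18288
L = 19944 / 18288 × 100 = 109.0551
Paasche component (current-period weights):
ΣP(2019)Q(2019) = 979×11 + 14714×1 = 10769 + 14714 = 25483
ΣP(2019)Q(2014) = 979×9 + 14714×1 = 8811 + 14714 = 23525
P = 25483 / 23525 × 100 = 108.3231
Fisher = √(L × P) = √(109.0551 × 108.3231) = 108.6885

108.69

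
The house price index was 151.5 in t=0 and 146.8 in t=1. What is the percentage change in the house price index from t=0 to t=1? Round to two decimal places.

Change = (146.8 − 151.5) / 151.5 × 100
       = -4.7 / 151.5 × 100 = -3.1023%

-3.10%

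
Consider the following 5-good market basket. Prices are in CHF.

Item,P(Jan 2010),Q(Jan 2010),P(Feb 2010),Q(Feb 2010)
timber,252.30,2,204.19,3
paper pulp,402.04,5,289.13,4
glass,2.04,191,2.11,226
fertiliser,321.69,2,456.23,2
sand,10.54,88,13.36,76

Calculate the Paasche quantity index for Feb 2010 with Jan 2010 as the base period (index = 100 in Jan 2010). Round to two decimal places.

Paasche quantity index uses current-period prices as weights.
ΣP(Feb 2010)·Q(Feb 2010) = 204.19×3 + 289.13×4 + 2.11×226 + 456.23×2 + 13.36×76 = 612.57 + 1156.52 + 476.86 + 912.46 + 1015.36 = 4173.77
ΣP(Feb 2010)·Q(Jan 2010) = 204.19×2 + 289.13×5 + 2.11×191 + 456.23×2 + 13.36×88 = 408.38 + 1445.65 + 403.01 + 912.46 + 1175.68 = 4345.18
Index = 4173.77 / 4345.18 × 100 = 96.0552

96.06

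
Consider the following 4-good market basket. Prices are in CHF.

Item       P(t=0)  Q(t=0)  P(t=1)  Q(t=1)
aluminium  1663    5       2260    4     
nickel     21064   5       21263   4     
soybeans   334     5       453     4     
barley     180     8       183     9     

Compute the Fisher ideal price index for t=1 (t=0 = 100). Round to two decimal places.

103.93

Laspeyres component (base-period weights):
ΣP(t=1)Q(t=0) = 2260×5 + 21263×5 + 453×5 + 183×8 = 11300 + 106315 + 2265 + 1464 = 121344
ΣP(t=0)Q(t=0) = 1663×5 + 21064×5 + 334×5 + 180×8 = 8315 + 105320 + 1670 + 1440 = 116745
L = 121344 / 116745 × 100 = 103.9394
Paasche component (current-period weights):
ΣP(t=1)Q(t=1) = 2260×4 + 21263×4 + 453×4 + 183×9 = 9040 + 85052 + 1812 + 1647 = 97551
ΣP(t=0)Q(t=1) = 1663×4 + 21064×4 + 334×4 + 180×9 = 6652 + 84256 + 1336 + 1620 = 93864
P = 97551 / 93864 × 100 = 103.9280
Fisher = √(L × P) = √(103.9394 × 103.9280) = 103.9337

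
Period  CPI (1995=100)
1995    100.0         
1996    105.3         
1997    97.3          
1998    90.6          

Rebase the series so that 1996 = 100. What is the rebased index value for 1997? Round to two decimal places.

Rebased(1997) = 97.3 / 105.3 × 100 = 92.4027

92.40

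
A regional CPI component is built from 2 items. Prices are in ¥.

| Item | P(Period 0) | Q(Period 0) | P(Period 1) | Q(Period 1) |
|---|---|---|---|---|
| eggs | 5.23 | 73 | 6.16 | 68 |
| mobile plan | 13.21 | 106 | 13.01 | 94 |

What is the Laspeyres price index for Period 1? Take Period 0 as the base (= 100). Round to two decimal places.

102.62

Laspeyres price index uses base-period quantities as weights.
ΣP(Period 1)·Q(Period 0) = 6.16×73 + 13.01×106 = 449.68 + 1379.06 = 1828.74
ΣP(Period 0)·Q(Period 0) = 5.23×73 + 13.21×106 = 381.79 + 1400.26 = 1782.05
Index = 1828.74 / 1782.05 × 100 = 102.6200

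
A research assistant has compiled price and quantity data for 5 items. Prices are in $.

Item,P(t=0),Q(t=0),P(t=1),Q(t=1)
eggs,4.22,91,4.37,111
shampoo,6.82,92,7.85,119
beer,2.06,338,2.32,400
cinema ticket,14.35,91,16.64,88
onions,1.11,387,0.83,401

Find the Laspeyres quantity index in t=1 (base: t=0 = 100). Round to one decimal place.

Laspeyres quantity index uses base-period prices as weights.
ΣP(t=0)·Q(t=1) = 4.22×111 + 6.82×119 + 2.06×400 + 14.35×88 + 1.11×401 = 468.42 + 811.58 + 824 + 1262.8 + 445.11 = 3811.91
ΣP(t=0)·Q(t=0) = 4.22×91 + 6.82×92 + 2.06×338 + 14.35×91 + 1.11×387 = 384.02 + 627.44 + 696.28 + 1305.85 + 429.57 = 3443.16
Index = 3811.91 / 3443.16 × 100 = 110.7096

110.7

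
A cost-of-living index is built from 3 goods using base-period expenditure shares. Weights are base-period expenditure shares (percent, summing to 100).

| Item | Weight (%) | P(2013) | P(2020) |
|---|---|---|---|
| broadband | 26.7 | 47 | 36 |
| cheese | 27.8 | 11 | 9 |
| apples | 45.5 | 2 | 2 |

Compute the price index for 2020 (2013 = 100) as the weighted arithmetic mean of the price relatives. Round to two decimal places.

88.70

broadband: 26.7 × (36/47) = 26.7 × 0.765957 = 20.4511
cheese: 27.8 × (9/11) = 27.8 × 0.818182 = 22.7455
apples: 45.5 × (2/2) = 45.5 × 1.000000 = 45.5000
Index = Σ wᵢ·(p₁ᵢ/p₀ᵢ) = 20.4511 + 22.7455 + 45.5000 = 88.6965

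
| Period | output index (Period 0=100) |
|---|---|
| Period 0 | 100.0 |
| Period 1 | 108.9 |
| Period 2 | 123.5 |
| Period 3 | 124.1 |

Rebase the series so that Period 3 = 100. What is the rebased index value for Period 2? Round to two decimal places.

99.52

Rebased(Period 2) = 123.5 / 124.1 × 100 = 99.5165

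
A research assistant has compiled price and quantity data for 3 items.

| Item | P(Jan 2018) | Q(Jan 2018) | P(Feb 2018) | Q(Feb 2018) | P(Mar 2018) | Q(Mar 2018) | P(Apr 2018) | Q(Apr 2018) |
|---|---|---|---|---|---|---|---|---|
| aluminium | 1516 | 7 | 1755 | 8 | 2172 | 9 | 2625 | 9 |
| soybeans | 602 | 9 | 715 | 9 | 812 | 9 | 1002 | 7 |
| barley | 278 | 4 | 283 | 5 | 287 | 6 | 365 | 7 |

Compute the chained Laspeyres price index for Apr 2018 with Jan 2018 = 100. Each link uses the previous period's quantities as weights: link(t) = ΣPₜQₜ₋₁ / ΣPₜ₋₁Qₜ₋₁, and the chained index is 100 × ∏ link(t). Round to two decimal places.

168.43

Link Jan 2018→Feb 2018:
ΣP(Feb 2018)Q(Jan 2018) = 1755×7 + 715×9 + 283×4 = 12285 + 6435 + 1132 = 19852
ΣP(Jan 2018)Q(Jan 2018) = 1516×7 + 602×9 + 278×4 = 10612 + 5418 + 1112 = 17142
link = 19852/17142 = 1.158091
Link Feb 2018→Mar 2018:
ΣP(Mar 2018)Q(Feb 2018) = 2172×8 + 812×9 + 287×5 = 17376 + 7308 + 1435 = 26119
ΣP(Feb 2018)Q(Feb 2018) = 1755×8 + 715×9 + 283×5 = 14040 + 6435 + 1415 = 21890
link = 26119/21890 = 1.193193
Link Mar 2018→Apr 2018:
ΣP(Apr 2018)Q(Mar 2018) = 2625×9 + 1002×9 + 365×6 = 23625 + 9018 + 2190 = 34833
ΣP(Mar 2018)Q(Mar 2018) = 2172×9 + 812×9 + 287×6 = 19548 + 7308 + 1722 = 28578
link = 34833/28578 = 1.218875
Chained index = 100 × 1.158091 × 1.193193 × 1.218875 = 168.4273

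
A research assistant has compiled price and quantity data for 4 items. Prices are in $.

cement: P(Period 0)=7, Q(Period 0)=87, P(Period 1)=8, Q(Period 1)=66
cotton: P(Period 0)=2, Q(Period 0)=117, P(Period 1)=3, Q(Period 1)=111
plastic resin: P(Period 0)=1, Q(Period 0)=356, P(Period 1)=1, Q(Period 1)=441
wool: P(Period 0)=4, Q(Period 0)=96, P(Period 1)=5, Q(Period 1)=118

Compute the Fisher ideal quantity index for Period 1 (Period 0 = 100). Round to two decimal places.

Laspeyres component (base-period weights):
ΣP(Period 0)Q(Period 1) = 7×66 + 2×111 + 1×441 + 4×118 = 462 + 222 + 441 + 472 = 1597
ΣP(Period 0)Q(Period 0) = 7×87 + 2×117 + 1×356 + 4×96 = 609 + 234 + 356 + 384 = 1583
L = 1597 / 1583 × 100 = 100.8844
Paasche component (current-period weights):
ΣP(Period 1)Q(Period 1) = 8×66 + 3×111 + 1×441 + 5×118 = 528 + 333 + 441 + 590 = 1892
ΣP(Period 1)Q(Period 0) = 8×87 + 3×117 + 1×356 + 5×96 = 696 + 351 + 356 + 480 = 1883
P = 1892 / 1883 × 100 = 100.4780
Fisher = √(L × P) = √(100.8844 × 100.4780) = 100.6810

100.68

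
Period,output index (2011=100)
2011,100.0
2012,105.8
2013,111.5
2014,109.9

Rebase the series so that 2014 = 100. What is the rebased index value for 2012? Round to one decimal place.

96.3

Rebased(2012) = 105.8 / 109.9 × 100 = 96.2693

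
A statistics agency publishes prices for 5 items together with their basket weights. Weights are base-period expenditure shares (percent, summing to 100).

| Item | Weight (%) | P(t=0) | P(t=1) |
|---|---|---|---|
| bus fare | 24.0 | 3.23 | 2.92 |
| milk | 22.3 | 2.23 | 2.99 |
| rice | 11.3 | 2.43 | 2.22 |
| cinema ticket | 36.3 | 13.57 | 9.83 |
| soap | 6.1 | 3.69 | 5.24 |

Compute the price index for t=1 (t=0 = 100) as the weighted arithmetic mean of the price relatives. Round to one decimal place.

bus fare: 24.0 × (2.92/3.23) = 24.0 × 0.904025 = 21.6966
milk: 22.3 × (2.99/2.23) = 22.3 × 1.340807 = 29.9000
rice: 11.3 × (2.22/2.43) = 11.3 × 0.913580 = 10.3235
cinema ticket: 36.3 × (9.83/13.57) = 36.3 × 0.724392 = 26.2954
soap: 6.1 × (5.24/3.69) = 6.1 × 1.420054 = 8.6623
Index = Σ wᵢ·(p₁ᵢ/p₀ᵢ) = 21.6966 + 29.9000 + 10.3235 + 26.2954 + 8.6623 = 96.8778

96.9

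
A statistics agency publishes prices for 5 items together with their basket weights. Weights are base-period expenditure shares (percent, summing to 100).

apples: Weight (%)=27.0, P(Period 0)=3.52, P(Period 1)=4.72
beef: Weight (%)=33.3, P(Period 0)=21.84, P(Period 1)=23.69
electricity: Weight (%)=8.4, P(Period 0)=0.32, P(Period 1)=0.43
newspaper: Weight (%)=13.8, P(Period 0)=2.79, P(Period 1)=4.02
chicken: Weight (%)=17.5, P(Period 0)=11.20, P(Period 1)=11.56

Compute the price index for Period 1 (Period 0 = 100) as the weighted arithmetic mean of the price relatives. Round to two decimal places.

apples: 27.0 × (4.72/3.52) = 27.0 × 1.340909 = 36.2045
beef: 33.3 × (23.69/21.84) = 33.3 × 1.084707 = 36.1207
electricity: 8.4 × (0.43/0.32) = 8.4 × 1.343750 = 11.2875
newspaper: 13.8 × (4.02/2.79) = 13.8 × 1.440860 = 19.8839
chicken: 17.5 × (11.56/11.20) = 17.5 × 1.032143 = 18.0625
Index = Σ wᵢ·(p₁ᵢ/p₀ᵢ) = 36.2045 + 36.1207 + 11.2875 + 19.8839 + 18.0625 = 121.5592

121.56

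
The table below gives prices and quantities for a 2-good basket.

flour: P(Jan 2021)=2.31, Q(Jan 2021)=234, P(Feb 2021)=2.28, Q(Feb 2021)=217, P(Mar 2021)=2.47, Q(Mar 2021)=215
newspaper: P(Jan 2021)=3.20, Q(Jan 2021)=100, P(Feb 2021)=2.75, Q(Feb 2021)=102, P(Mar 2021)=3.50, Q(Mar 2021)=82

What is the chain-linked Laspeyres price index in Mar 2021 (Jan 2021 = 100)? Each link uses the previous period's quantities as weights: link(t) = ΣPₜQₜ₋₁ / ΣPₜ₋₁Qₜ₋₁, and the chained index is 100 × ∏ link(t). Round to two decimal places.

108.22

Link Jan 2021→Feb 2021:
ΣP(Feb 2021)Q(Jan 2021) = 2.28×234 + 2.75×100 = 533.52 + 275 = 808.52
ΣP(Jan 2021)Q(Jan 2021) = 2.31×234 + 3.20×100 = 540.54 + 320 = 860.54
link = 808.52/860.54 = 0.939550
Link Feb 2021→Mar 2021:
ΣP(Mar 2021)Q(Feb 2021) = 2.47×217 + 3.50×102 = 535.99 + 357 = 892.99
ΣP(Feb 2021)Q(Feb 2021) = 2.28×217 + 2.75×102 = 494.76 + 280.5 = 775.26
link = 892.99/775.26 = 1.151859
Chained index = 100 × 0.939550 × 1.151859 = 108.2228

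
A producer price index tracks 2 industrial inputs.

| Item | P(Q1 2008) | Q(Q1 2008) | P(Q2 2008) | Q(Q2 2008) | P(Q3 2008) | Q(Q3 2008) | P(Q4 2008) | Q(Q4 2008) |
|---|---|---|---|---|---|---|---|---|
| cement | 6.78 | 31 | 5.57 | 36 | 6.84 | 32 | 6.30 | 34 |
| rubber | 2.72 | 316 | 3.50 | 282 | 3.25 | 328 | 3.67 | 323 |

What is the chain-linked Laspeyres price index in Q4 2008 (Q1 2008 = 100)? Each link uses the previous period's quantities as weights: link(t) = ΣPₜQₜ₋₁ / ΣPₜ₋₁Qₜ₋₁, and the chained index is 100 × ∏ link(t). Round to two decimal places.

128.02

Link Q1 2008→Q2 2008:
ΣP(Q2 2008)Q(Q1 2008) = 5.57×31 + 3.50×316 = 172.67 + 1106 = 1278.67
ΣP(Q1 2008)Q(Q1 2008) = 6.78×31 + 2.72×316 = 210.18 + 859.52 = 1069.7
link = 1278.67/1069.7 = 1.195354
Link Q2 2008→Q3 2008:
ΣP(Q3 2008)Q(Q2 2008) = 6.84×36 + 3.25×282 = 246.24 + 916.5 = 1162.74
ΣP(Q2 2008)Q(Q2 2008) = 5.57×36 + 3.50×282 = 200.52 + 987 = 1187.52
link = 1162.74/1187.52 = 0.979133
Link Q3 2008→Q4 2008:
ΣP(Q4 2008)Q(Q3 2008) = 6.30×32 + 3.67×328 = 201.6 + 1203.76 = 1405.36
ΣP(Q3 2008)Q(Q3 2008) = 6.84×32 + 3.25×328 = 218.88 + 1066 = 1284.88
link = 1405.36/1284.88 = 1.093768
Chained index = 100 × 1.195354 × 0.979133 × 1.093768 = 128.0157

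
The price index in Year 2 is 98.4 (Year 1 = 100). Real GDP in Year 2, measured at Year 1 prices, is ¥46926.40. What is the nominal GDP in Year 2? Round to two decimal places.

Nominal = Real × (Index/100) = 46926.40 × (98.4/100)
        = 46926.40 × 0.984 = 46175.5776

46175.58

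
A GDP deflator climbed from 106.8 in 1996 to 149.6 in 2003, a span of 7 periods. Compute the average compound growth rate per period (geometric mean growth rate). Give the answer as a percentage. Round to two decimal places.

4.93%

Growth factor = (149.6/106.8)^(1/7) = (1.400749)^(1/7) = 1.049322
Growth rate = 1.049322 − 1 = 0.049322 = 4.9322%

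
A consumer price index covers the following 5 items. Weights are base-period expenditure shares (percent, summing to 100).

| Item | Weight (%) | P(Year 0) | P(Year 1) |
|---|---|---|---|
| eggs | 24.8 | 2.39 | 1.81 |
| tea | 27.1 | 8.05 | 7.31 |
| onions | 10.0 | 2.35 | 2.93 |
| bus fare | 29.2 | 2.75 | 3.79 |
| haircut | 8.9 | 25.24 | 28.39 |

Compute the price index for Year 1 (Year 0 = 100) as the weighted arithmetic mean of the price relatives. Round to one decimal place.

106.1

eggs: 24.8 × (1.81/2.39) = 24.8 × 0.757322 = 18.7816
tea: 27.1 × (7.31/8.05) = 27.1 × 0.908075 = 24.6088
onions: 10.0 × (2.93/2.35) = 10.0 × 1.246809 = 12.4681
bus fare: 29.2 × (3.79/2.75) = 29.2 × 1.378182 = 40.2429
haircut: 8.9 × (28.39/25.24) = 8.9 × 1.124802 = 10.0107
Index = Σ wᵢ·(p₁ᵢ/p₀ᵢ) = 18.7816 + 24.6088 + 12.4681 + 40.2429 + 10.0107 = 106.1121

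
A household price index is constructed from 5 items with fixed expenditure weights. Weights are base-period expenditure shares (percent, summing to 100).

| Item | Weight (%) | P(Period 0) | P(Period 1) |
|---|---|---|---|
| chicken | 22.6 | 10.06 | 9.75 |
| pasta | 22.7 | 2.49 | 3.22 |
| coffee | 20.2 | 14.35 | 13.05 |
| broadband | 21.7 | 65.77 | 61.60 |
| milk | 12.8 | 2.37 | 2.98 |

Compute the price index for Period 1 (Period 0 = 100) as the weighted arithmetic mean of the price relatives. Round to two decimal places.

106.05

chicken: 22.6 × (9.75/10.06) = 22.6 × 0.969185 = 21.9036
pasta: 22.7 × (3.22/2.49) = 22.7 × 1.293173 = 29.3550
coffee: 20.2 × (13.05/14.35) = 20.2 × 0.909408 = 18.3700
broadband: 21.7 × (61.60/65.77) = 21.7 × 0.936597 = 20.3242
milk: 12.8 × (2.98/2.37) = 12.8 × 1.257384 = 16.0945
Index = Σ wᵢ·(p₁ᵢ/p₀ᵢ) = 21.9036 + 29.3550 + 18.3700 + 20.3242 + 16.0945 = 106.0473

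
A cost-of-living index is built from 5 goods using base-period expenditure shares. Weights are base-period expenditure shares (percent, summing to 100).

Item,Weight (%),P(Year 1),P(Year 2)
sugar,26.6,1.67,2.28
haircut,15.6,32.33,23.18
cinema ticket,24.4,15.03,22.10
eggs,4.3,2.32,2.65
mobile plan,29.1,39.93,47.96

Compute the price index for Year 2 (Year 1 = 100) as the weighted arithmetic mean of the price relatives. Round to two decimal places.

123.24

sugar: 26.6 × (2.28/1.67) = 26.6 × 1.365269 = 36.3162
haircut: 15.6 × (23.18/32.33) = 15.6 × 0.716981 = 11.1849
cinema ticket: 24.4 × (22.10/15.03) = 24.4 × 1.470393 = 35.8776
eggs: 4.3 × (2.65/2.32) = 4.3 × 1.142241 = 4.9116
mobile plan: 29.1 × (47.96/39.93) = 29.1 × 1.201102 = 34.9521
Index = Σ wᵢ·(p₁ᵢ/p₀ᵢ) = 36.3162 + 11.1849 + 35.8776 + 4.9116 + 34.9521 = 123.2424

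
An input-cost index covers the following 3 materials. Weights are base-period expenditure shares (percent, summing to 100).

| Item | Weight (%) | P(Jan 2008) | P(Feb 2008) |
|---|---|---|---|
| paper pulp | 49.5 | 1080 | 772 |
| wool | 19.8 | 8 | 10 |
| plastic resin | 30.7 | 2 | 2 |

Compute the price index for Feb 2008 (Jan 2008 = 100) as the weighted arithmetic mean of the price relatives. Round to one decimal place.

paper pulp: 49.5 × (772/1080) = 49.5 × 0.714815 = 35.3833
wool: 19.8 × (10/8) = 19.8 × 1.250000 = 24.7500
plastic resin: 30.7 × (2/2) = 30.7 × 1.000000 = 30.7000
Index = Σ wᵢ·(p₁ᵢ/p₀ᵢ) = 35.3833 + 24.7500 + 30.7000 = 90.8333

90.8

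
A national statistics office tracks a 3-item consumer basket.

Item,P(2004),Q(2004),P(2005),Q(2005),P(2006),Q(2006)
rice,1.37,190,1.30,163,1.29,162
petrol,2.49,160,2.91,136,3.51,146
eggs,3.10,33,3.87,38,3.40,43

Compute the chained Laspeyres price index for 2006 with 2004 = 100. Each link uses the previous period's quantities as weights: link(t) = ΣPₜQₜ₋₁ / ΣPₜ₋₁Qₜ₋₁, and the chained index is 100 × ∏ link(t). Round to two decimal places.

Link 2004→2005:
ΣP(2005)Q(2004) = 1.30×190 + 2.91×160 + 3.87×33 = 247 + 465.6 + 127.71 = 840.31
ΣP(2004)Q(2004) = 1.37×190 + 2.49×160 + 3.10×33 = 260.3 + 398.4 + 102.3 = 761
link = 840.31/761 = 1.104218
Link 2005→2006:
ΣP(2006)Q(2005) = 1.29×163 + 3.51×136 + 3.40×38 = 210.27 + 477.36 + 129.2 = 816.83
ΣP(2005)Q(2005) = 1.30×163 + 2.91×136 + 3.87×38 = 211.9 + 395.76 + 147.06 = 754.72
link = 816.83/754.72 = 1.082295
Chained index = 100 × 1.104218 × 1.082295 = 119.5090

119.51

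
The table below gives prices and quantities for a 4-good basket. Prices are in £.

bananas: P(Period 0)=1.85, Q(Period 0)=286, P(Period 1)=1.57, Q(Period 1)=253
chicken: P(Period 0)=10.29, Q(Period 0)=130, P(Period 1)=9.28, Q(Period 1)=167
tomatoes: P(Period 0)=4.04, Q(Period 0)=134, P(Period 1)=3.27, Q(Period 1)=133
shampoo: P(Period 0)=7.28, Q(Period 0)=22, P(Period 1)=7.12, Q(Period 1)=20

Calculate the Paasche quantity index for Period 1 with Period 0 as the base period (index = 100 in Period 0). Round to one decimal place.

112.2

Paasche quantity index uses current-period prices as weights.
ΣP(Period 1)·Q(Period 1) = 1.57×253 + 9.28×167 + 3.27×133 + 7.12×20 = 397.21 + 1549.76 + 434.91 + 142.4 = 2524.28
ΣP(Period 1)·Q(Period 0) = 1.57×286 + 9.28×130 + 3.27×134 + 7.12×22 = 449.02 + 1206.4 + 438.18 + 156.64 = 2250.24
Index = 2524.28 / 2250.24 × 100 = 112.1783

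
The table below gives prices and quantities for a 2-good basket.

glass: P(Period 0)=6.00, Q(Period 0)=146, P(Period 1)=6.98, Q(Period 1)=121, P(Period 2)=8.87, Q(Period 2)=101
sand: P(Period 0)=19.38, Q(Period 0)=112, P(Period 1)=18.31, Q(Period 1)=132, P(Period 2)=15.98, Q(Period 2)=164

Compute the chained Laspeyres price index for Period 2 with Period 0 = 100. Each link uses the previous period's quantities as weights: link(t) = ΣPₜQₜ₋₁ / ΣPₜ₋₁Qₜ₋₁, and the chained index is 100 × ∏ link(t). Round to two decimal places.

98.33

Link Period 0→Period 1:
ΣP(Period 1)Q(Period 0) = 6.98×146 + 18.31×112 = 1019.08 + 2050.72 = 3069.8
ΣP(Period 0)Q(Period 0) = 6.00×146 + 19.38×112 = 876 + 2170.56 = 3046.56
link = 3069.8/3046.56 = 1.007628
Link Period 1→Period 2:
ΣP(Period 2)Q(Period 1) = 8.87×121 + 15.98×132 = 1073.27 + 2109.36 = 3182.63
ΣP(Period 1)Q(Period 1) = 6.98×121 + 18.31×132 = 844.58 + 2416.92 = 3261.5
link = 3182.63/3261.5 = 0.975818
Chained index = 100 × 1.007628 × 0.975818 = 98.3262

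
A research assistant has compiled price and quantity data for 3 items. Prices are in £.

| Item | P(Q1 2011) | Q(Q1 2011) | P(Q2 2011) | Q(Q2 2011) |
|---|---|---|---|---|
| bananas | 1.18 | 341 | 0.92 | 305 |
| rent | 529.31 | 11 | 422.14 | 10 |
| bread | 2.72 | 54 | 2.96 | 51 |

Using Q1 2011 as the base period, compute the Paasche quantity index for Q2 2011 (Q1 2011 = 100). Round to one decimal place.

Paasche quantity index uses current-period prices as weights.
ΣP(Q2 2011)·Q(Q2 2011) = 0.92×305 + 422.14×10 + 2.96×51 = 280.6 + 4221.4 + 150.96 = 4652.96
ΣP(Q2 2011)·Q(Q1 2011) = 0.92×341 + 422.14×11 + 2.96×54 = 313.72 + 4643.54 + 159.84 = 5117.1
Index = 4652.96 / 5117.1 × 100 = 90.9296

90.9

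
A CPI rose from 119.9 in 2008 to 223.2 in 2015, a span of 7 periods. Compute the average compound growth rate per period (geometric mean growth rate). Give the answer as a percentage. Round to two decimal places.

Growth factor = (223.2/119.9)^(1/7) = (1.861551)^(1/7) = 1.092832
Growth rate = 1.092832 − 1 = 0.092832 = 9.2832%

9.28%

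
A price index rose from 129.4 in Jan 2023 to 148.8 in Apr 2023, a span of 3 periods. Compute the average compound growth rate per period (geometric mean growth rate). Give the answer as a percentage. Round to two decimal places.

Growth factor = (148.8/129.4)^(1/3) = (1.149923)^(1/3) = 1.047666
Growth rate = 1.047666 − 1 = 0.047666 = 4.7666%

4.77%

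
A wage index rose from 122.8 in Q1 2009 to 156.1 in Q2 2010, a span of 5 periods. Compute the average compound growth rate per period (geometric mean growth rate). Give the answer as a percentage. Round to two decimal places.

4.92%

Growth factor = (156.1/122.8)^(1/5) = (1.271173)^(1/5) = 1.049158
Growth rate = 1.049158 − 1 = 0.049158 = 4.9158%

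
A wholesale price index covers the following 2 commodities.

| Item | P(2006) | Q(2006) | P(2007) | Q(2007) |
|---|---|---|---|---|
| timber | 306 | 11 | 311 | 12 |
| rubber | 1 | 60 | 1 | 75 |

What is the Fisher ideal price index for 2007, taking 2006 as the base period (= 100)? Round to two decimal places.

Laspeyres component (base-period weights):
ΣP(2007)Q(2006) = 311×11 + 1×60 = 3421 + 60 = 3481
ΣP(2006)Q(2006) = 306×11 + 1×60 = 3366 + 60 = 3426
L = 3481 / 3426 × 100 = 101.6054
Paasche component (current-period weights):
ΣP(2007)Q(2007) = 311×12 + 1×75 = 3732 + 75 = 3807
ΣP(2006)Q(2007) = 306×12 + 1×75 = 3672 + 75 = 3747
P = 3807 / 3747 × 100 = 101.6013
Fisher = √(L × P) = √(101.6054 × 101.6013) = 101.6033

101.60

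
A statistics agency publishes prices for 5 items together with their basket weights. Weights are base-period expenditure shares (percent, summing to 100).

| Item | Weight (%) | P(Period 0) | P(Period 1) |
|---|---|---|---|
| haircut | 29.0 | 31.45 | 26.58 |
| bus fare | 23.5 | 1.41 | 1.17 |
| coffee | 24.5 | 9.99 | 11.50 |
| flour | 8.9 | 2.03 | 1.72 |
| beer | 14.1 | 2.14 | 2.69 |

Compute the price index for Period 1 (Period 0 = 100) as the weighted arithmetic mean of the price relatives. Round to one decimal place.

haircut: 29.0 × (26.58/31.45) = 29.0 × 0.845151 = 24.5094
bus fare: 23.5 × (1.17/1.41) = 23.5 × 0.829787 = 19.5000
coffee: 24.5 × (11.50/9.99) = 24.5 × 1.151151 = 28.2032
flour: 8.9 × (1.72/2.03) = 8.9 × 0.847291 = 7.5409
beer: 14.1 × (2.69/2.14) = 14.1 × 1.257009 = 17.7238
Index = Σ wᵢ·(p₁ᵢ/p₀ᵢ) = 24.5094 + 19.5000 + 28.2032 + 7.5409 + 17.7238 = 97.4773

97.5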